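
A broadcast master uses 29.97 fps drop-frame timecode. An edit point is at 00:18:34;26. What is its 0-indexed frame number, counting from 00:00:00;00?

33412

As if non-drop at 30 labels/s: (0 × 3600 + 18 × 60 + 34) × 30 + 26 = 33446.
Minute boundaries passed: 18; those not divisible by 10: 18 − 1 = 17; dropped labels = 2 × 17 = 34.
Actual frame index = 33446 − 34 = 33412.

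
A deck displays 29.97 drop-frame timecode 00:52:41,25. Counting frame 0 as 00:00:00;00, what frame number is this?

As if non-drop at 30 labels/s: (0 × 3600 + 52 × 60 + 41) × 30 + 25 = 94855.
Minute boundaries passed: 52; those not divisible by 10: 52 − 5 = 47; dropped labels = 2 × 47 = 94.
Actual frame index = 94855 − 94 = 94761.

94761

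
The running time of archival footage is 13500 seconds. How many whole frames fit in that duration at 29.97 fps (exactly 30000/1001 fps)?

404595 frames

Frames = 13500 × 30000/1001 = 405000000/1001 ≈ 404595.4046.
Complete frames: 404595.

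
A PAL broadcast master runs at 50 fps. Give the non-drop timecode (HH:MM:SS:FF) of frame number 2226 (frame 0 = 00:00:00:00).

00:00:44:26

2226 ÷ 50 = 44 full seconds, remainder 26 frames.
44 s = 0 h 0 min 44 s.
Timecode: 00:00:44:26.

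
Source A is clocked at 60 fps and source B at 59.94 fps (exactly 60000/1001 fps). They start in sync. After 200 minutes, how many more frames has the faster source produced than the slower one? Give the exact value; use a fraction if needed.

200 min = 12000 s.
A emits 60 × 12000 = 720000 frames; B emits 60000/1001 × 12000 = 720000000/1001.
Difference = 720000/1001 frames (≈ 719.2807); B is behind A.

720000/1001 frames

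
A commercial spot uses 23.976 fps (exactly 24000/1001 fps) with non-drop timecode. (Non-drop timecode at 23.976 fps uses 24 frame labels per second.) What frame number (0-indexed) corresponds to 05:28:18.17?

Total seconds to the label: (5 × 3600 + 28 × 60 + 18) = 19698.
Frame index = 19698 × 24 + 17 = 472769.

frame 472769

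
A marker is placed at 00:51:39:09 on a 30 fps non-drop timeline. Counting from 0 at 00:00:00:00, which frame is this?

frame 92979

Total seconds to the label: (0 × 3600 + 51 × 60 + 39) = 3099.
Frame index = 3099 × 30 + 9 = 92979.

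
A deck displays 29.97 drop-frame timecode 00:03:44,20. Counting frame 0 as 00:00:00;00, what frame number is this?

6734

Complete 10-minute blocks: 0, each 17982 frames → 0.
Remaining 3 whole minutes in the current block: 1800 + 2 × 1798 = 5396 frames.
Within the current minute: 44 × 30 + 20 − 2 = 1338 (labels ;00/;01 skipped at this minute). Total = 0 + 5396 + 1338 = 6734.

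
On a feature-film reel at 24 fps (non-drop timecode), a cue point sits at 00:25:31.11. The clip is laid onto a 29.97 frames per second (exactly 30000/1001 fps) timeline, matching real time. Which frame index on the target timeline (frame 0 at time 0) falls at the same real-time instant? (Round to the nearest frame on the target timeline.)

frame 45898

Source frame index: (0×3600 + 25×60 + 31) × 24 + 11 = 36755.
Real time: 36755 / (24) = 36755/24 s.
Target frame: (36755/24) × (30000/1001) = 45943750/1001 ≈ 45897.852 → 45898.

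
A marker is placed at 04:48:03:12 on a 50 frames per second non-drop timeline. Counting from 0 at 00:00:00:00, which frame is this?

Total seconds to the label: (4 × 3600 + 48 × 60 + 3) = 17283.
Frame index = 17283 × 50 + 12 = 864162.

864162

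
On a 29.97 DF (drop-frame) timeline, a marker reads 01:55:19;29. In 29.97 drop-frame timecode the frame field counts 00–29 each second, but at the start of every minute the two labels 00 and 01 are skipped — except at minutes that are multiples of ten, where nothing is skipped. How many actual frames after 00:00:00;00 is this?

207391

Complete 10-minute blocks: 11, each 17982 frames → 197802.
Remaining 5 whole minutes in the current block: 1800 + 4 × 1798 = 8992 frames.
Within the current minute: 19 × 30 + 29 − 2 = 597 (labels ;00/;01 skipped at this minute). Total = 197802 + 8992 + 597 = 207391.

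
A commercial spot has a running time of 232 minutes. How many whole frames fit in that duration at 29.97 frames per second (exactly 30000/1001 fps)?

417182 frames

232 min = 13920 s.
Frames = 13920 × 30000/1001 = 417600000/1001 ≈ 417182.8172.
Complete frames: 417182.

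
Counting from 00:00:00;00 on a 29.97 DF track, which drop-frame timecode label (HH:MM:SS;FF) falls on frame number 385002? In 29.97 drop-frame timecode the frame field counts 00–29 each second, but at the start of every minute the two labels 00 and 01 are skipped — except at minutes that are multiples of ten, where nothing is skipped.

Each 10-minute DF block holds 10 × 60 × 30 − 9 × 2 = 17982 frames. 385002 ÷ 17982 → 21 full blocks, remainder 7380.
Within the partial block the first minute is 1800 frames and each further minute 1798, so 4 further minute boundaries passed. Total skipped labels = 18 × 21 + 2 × 4 = 386.
Non-drop label index = 385002 + 386 = 385388; at 30 labels/s that is 03:34:06:08, i.e. DF 03:34:06;08.

03:34:06;08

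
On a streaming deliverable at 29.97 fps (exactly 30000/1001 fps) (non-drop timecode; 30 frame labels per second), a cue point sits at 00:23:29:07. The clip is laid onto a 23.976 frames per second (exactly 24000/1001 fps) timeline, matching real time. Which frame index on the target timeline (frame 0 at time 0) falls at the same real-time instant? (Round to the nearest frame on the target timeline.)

Source frame index: (0×3600 + 23×60 + 29) × 30 + 7 = 42277.
Real time: 42277 / (30000/1001) = 42319277/30000 s.
Target frame: (42319277/30000) × (24000/1001) = 169108/5 ≈ 33821.600 → 33822.

frame 33822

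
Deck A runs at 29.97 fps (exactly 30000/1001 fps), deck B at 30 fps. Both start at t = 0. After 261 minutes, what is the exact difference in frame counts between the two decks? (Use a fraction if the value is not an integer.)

261 min = 15660 s.
A emits 30000/1001 × 15660 = 469800000/1001 frames; B emits 30 × 15660 = 469800.
Difference = 469800/1001 frames (≈ 469.3307); B is ahead of A.

469800/1001 frames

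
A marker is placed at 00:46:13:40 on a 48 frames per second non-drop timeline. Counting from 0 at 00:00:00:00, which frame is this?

Total seconds to the label: (0 × 3600 + 46 × 60 + 13) = 2773.
Frame index = 2773 × 48 + 40 = 133144.

frame 133144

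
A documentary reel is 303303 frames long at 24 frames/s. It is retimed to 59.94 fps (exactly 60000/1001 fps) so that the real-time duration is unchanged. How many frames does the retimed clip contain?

757500 frames

Target frames = source frames × (target rate / source rate) = 303303 × (60000/1001)/(24) = 303303 × 2500/1001 = 757500.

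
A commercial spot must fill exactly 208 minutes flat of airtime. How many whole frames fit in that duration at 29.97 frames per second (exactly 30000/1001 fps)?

208 min = 12480 s.
Frames = 12480 × 30000/1001 = 28800000/77 ≈ 374025.9740.
Complete frames: 374025.

374025 frames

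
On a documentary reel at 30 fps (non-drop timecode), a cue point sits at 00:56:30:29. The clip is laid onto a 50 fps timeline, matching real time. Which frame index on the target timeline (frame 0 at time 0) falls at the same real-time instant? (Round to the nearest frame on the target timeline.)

frame 169548

Source frame index: (0×3600 + 56×60 + 30) × 30 + 29 = 101729.
Real time: 101729 / (30) = 101729/30 s.
Target frame: (101729/30) × (50) = 508645/3 ≈ 169548.333 → 169548.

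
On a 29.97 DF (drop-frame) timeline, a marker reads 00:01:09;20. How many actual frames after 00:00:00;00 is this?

Complete 10-minute blocks: 0, each 17982 frames → 0.
Remaining 1 whole minute in the current block: 1800 + 0 × 1798 = 1800 frames.
Within the current minute: 9 × 30 + 20 − 2 = 288 (labels ;00/;01 skipped at this minute). Total = 0 + 1800 + 288 = 2088.

2088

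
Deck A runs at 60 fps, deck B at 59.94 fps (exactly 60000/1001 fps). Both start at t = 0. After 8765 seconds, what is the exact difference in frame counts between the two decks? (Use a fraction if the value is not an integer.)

A emits 60 × 8765 = 525900 frames; B emits 60000/1001 × 8765 = 525900000/1001.
Difference = 525900/1001 frames (≈ 525.3746); B is behind A.

525900/1001 frames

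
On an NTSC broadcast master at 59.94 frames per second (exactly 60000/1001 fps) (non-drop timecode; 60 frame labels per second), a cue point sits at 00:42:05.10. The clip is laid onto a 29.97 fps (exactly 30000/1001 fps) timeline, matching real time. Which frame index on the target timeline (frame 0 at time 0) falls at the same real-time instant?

frame 75755

Source frame index: (0×3600 + 42×60 + 5) × 60 + 10 = 151510.
Real time: 151510 / (60000/1001) = 15166151/6000 s.
Target frame: (15166151/6000) × (30000/1001) = 75755.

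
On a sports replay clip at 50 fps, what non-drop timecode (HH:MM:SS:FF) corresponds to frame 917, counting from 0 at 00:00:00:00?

917 ÷ 50 = 18 full seconds, remainder 17 frames.
18 s = 0 h 0 min 18 s.
Timecode: 00:00:18:17.

00:00:18:17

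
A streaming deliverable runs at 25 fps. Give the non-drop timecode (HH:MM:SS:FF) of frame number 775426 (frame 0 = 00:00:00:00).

775426 ÷ 25 = 31017 full seconds, remainder 1 frame.
31017 s = 8 h 36 min 57 s.
Timecode: 08:36:57:01.

08:36:57:01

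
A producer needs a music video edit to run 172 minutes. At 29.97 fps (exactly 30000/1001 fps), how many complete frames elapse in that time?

172 min = 10320 s.
Frames = 10320 × 30000/1001 = 309600000/1001 ≈ 309290.7093.
Complete frames: 309290.

309290 frames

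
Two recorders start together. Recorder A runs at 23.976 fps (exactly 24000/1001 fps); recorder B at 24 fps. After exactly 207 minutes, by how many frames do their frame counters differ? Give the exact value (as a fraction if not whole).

207 min = 12420 s.
A emits 24000/1001 × 12420 = 298080000/1001 frames; B emits 24 × 12420 = 298080.
Difference = 298080/1001 frames (≈ 297.7822); B is ahead of A.

298080/1001 frames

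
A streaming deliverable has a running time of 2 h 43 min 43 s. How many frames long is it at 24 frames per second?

235752 frames

2 h 43 min 43 s = 9823 s.
Frames = 9823 × 24 = 235752.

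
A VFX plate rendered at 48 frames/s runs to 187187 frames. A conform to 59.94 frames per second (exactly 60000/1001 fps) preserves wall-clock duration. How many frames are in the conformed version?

Target frames = source frames × (target rate / source rate) = 187187 × (60000/1001)/(48) = 187187 × 1250/1001 = 233750.

233750 frames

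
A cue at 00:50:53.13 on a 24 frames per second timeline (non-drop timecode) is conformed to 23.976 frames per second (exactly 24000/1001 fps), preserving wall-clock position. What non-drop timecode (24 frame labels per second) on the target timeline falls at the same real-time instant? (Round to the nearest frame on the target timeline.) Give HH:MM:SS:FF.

00:50:50:12

Source frame index: (0×3600 + 50×60 + 53) × 24 + 13 = 73285.
Real time: 73285 / (24) = 73285/24 s.
Target frame: (73285/24) × (24000/1001) = 73285000/1001 ≈ 73211.788 → 73212.
At 24 labels/s: frame 73212 → 00:50:50:12.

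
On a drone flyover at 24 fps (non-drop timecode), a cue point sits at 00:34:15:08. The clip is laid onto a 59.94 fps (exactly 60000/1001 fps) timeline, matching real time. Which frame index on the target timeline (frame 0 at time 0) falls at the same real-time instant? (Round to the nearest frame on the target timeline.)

frame 123197

Source frame index: (0×3600 + 34×60 + 15) × 24 + 8 = 49328.
Real time: 49328 / (24) = 6166/3 s.
Target frame: (6166/3) × (60000/1001) = 123320000/1001 ≈ 123196.803 → 123197.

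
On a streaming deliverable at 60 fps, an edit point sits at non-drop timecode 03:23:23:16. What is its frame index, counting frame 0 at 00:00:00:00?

Total seconds to the label: (3 × 3600 + 23 × 60 + 23) = 12203.
Frame index = 12203 × 60 + 16 = 732196.

732196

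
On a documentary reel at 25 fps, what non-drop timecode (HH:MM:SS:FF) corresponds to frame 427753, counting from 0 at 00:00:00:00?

427753 ÷ 25 = 17110 full seconds, remainder 3 frames.
17110 s = 4 h 45 min 10 s.
Timecode: 04:45:10:03.

04:45:10:03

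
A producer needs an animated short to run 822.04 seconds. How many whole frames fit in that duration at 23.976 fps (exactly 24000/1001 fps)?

19709 frames

Frames = 822.04 × 24000/1001 = 19728960/1001 ≈ 19709.2507.
Complete frames: 19709.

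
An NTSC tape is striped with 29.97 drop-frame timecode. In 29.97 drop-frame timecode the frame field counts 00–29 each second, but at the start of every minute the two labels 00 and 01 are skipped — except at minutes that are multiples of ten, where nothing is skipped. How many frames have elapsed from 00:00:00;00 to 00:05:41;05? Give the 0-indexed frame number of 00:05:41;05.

Complete 10-minute blocks: 0, each 17982 frames → 0.
Remaining 5 whole minutes in the current block: 1800 + 4 × 1798 = 8992 frames.
Within the current minute: 41 × 30 + 5 − 2 = 1233 (labels ;00/;01 skipped at this minute). Total = 0 + 8992 + 1233 = 10225.

10225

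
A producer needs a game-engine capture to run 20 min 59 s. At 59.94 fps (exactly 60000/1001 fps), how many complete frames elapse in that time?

20 min 59 s = 1259 s.
Frames = 1259 × 60000/1001 = 75540000/1001 ≈ 75464.5355.
Complete frames: 75464.

75464 frames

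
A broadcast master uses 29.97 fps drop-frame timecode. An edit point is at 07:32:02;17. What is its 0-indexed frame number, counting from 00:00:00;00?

812863

As if non-drop at 30 labels/s: (7 × 3600 + 32 × 60 + 2) × 30 + 17 = 813677.
Minute boundaries passed: 452; those not divisible by 10: 452 − 45 = 407; dropped labels = 2 × 407 = 814.
Actual frame index = 813677 − 814 = 812863.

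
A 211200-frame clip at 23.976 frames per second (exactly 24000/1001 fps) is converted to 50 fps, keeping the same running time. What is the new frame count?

440440 frames

Frames at target rate = 211200 × (50) / (24000/1001) = 440440.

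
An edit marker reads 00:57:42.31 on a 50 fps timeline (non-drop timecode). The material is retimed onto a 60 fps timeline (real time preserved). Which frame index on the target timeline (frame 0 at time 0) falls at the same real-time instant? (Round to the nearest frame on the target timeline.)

Source frame index: (0×3600 + 57×60 + 42) × 50 + 31 = 173131.
Real time: 173131 / (50) = 173131/50 s.
Target frame: (173131/50) × (60) = 1038786/5 ≈ 207757.200 → 207757.

frame 207757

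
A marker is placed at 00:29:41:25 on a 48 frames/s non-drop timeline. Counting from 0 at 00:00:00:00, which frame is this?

frame 85513

Total seconds to the label: (0 × 3600 + 29 × 60 + 41) = 1781.
Frame index = 1781 × 48 + 25 = 85513.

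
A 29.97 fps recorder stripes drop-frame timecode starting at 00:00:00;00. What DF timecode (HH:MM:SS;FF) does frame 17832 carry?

00:09:55;00

Each 10-minute DF block holds 10 × 60 × 30 − 9 × 2 = 17982 frames. 17832 ÷ 17982 → 0 full blocks, remainder 17832.
Within the partial block the first minute is 1800 frames and each further minute 1798, so 9 further minute boundaries passed. Total skipped labels = 18 × 0 + 2 × 9 = 18.
Non-drop label index = 17832 + 18 = 17850; at 30 labels/s that is 00:09:55:00, i.e. DF 00:09:55;00.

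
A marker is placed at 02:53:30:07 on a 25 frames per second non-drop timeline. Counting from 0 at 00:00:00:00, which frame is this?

Total seconds to the label: (2 × 3600 + 53 × 60 + 30) = 10410.
Frame index = 10410 × 25 + 7 = 260257.

frame 260257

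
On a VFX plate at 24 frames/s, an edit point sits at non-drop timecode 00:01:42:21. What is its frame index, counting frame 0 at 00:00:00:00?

frame 2469

Total seconds to the label: (0 × 3600 + 1 × 60 + 42) = 102.
Frame index = 102 × 24 + 21 = 2469.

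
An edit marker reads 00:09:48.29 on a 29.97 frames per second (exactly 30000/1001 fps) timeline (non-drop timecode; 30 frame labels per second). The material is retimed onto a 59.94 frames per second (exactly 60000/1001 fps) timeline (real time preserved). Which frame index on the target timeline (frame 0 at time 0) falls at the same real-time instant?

frame 35338

Source frame index: (0×3600 + 9×60 + 48) × 30 + 29 = 17669.
Real time: 17669 / (30000/1001) = 17686669/30000 s.
Target frame: (17686669/30000) × (60000/1001) = 35338.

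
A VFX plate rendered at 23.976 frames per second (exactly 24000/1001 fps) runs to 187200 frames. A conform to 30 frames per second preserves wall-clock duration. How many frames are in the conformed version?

Target frames = source frames × (target rate / source rate) = 187200 × (30)/(24000/1001) = 187200 × 1001/800 = 234234.

234234 frames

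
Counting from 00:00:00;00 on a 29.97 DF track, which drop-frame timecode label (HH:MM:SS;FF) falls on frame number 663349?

Each 10-minute DF block holds 10 × 60 × 30 − 9 × 2 = 17982 frames. 663349 ÷ 17982 → 36 full blocks, remainder 15997.
Within the partial block the first minute is 1800 frames and each further minute 1798, so 8 further minute boundaries passed. Total skipped labels = 18 × 36 + 2 × 8 = 664.
Non-drop label index = 663349 + 664 = 664013; at 30 labels/s that is 06:08:53:23, i.e. DF 06:08:53;23.

06:08:53;23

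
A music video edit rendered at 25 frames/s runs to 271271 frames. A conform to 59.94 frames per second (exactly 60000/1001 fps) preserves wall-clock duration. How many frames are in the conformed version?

Target frames = source frames × (target rate / source rate) = 271271 × (60000/1001)/(25) = 271271 × 2400/1001 = 650400.

650400 frames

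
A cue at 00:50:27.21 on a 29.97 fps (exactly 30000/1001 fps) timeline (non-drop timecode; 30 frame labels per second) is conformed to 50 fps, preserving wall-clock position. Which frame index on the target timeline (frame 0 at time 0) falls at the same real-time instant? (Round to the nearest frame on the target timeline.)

frame 151536

Source frame index: (0×3600 + 50×60 + 27) × 30 + 21 = 90831.
Real time: 90831 / (30000/1001) = 30307277/10000 s.
Target frame: (30307277/10000) × (50) = 30307277/200 ≈ 151536.385 → 151536.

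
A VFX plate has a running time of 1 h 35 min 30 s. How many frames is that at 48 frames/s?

275040 frames

1 h 35 min 30 s = 5730 s.
Frames = 5730 × 48 = 275040.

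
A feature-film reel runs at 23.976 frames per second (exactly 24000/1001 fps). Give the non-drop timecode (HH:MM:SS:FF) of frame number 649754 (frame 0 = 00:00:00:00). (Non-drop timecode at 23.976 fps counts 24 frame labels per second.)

649754 ÷ 24 = 27073 full seconds, remainder 2 frames.
27073 s = 7 h 31 min 13 s.
Timecode: 07:31:13:02.

07:31:13:02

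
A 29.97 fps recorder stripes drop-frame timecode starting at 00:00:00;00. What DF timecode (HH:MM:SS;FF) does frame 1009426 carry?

09:21:21;06

Each 10-minute DF block holds 10 × 60 × 30 − 9 × 2 = 17982 frames. 1009426 ÷ 17982 → 56 full blocks, remainder 2434.
Within the partial block the first minute is 1800 frames and each further minute 1798, so 1 further minute boundary passed. Total skipped labels = 18 × 56 + 2 × 1 = 1010.
Non-drop label index = 1009426 + 1010 = 1010436; at 30 labels/s that is 09:21:21:06, i.e. DF 09:21:21;06.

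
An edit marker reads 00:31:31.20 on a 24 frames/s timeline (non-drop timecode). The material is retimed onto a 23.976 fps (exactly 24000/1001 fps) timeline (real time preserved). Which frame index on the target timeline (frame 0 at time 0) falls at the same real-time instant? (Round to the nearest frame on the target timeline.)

Source frame index: (0×3600 + 31×60 + 31) × 24 + 20 = 45404.
Real time: 45404 / (24) = 11351/6 s.
Target frame: (11351/6) × (24000/1001) = 45404000/1001 ≈ 45358.641 → 45359.

frame 45359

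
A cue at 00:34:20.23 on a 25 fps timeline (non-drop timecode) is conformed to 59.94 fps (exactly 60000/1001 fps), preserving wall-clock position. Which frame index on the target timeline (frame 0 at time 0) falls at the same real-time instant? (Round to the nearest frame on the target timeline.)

Source frame index: (0×3600 + 34×60 + 20) × 25 + 23 = 51523.
Real time: 51523 / (25) = 51523/25 s.
Target frame: (51523/25) × (60000/1001) = 123655200/1001 ≈ 123531.668 → 123532.

frame 123532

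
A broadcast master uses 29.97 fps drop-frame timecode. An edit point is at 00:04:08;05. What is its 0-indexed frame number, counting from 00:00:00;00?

As if non-drop at 30 labels/s: (0 × 3600 + 4 × 60 + 8) × 30 + 5 = 7445.
Minute boundaries passed: 4; those not divisible by 10: 4 − 0 = 4; dropped labels = 2 × 4 = 8.
Actual frame index = 7445 − 8 = 7437.

7437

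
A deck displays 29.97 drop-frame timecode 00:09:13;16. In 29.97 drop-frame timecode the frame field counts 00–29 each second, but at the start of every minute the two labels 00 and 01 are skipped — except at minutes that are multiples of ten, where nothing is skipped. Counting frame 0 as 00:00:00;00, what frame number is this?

16588

Complete 10-minute blocks: 0, each 17982 frames → 0.
Remaining 9 whole minutes in the current block: 1800 + 8 × 1798 = 16184 frames.
Within the current minute: 13 × 30 + 16 − 2 = 404 (labels ;00/;01 skipped at this minute). Total = 0 + 16184 + 404 = 16588.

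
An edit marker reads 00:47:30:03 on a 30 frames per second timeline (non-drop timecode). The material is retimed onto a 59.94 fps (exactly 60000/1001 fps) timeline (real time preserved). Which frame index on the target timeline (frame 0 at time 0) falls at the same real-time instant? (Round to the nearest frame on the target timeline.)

frame 170835

Source frame index: (0×3600 + 47×60 + 30) × 30 + 3 = 85503.
Real time: 85503 / (30) = 28501/10 s.
Target frame: (28501/10) × (60000/1001) = 15546000/91 ≈ 170835.165 → 170835.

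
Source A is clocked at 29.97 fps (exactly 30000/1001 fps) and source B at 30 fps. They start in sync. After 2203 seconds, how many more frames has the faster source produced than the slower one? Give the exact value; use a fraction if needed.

A emits 30000/1001 × 2203 = 66090000/1001 frames; B emits 30 × 2203 = 66090.
Difference = 66090/1001 frames (≈ 66.0240); B is ahead of A.

66090/1001 frames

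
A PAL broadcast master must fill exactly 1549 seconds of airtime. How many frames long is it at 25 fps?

Frames = 1549 × 25 = 38725.

38725 frames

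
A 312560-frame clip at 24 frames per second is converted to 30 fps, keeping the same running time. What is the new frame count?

Target frames = source frames × (target rate / source rate) = 312560 × (30)/(24) = 312560 × 5/4 = 390700.

390700 frames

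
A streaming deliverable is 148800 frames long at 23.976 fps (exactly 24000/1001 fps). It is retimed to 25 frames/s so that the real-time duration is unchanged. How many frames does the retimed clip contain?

155155 frames

Target frames = source frames × (target rate / source rate) = 148800 × (25)/(24000/1001) = 148800 × 1001/960 = 155155.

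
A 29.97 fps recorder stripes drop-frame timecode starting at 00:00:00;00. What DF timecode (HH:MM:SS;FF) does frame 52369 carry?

00:29:07;13

Ten DF minutes hold 17982 frames, so frame 52369 lies in block 2 (frames 35964–53945) with 16405 frames into that block.
The block's first minute is 1800 frames and the rest 1798 each; 16405 frames reaches minute 9, so 2 × 18 + 9 × 2 = 54 labels have been skipped so far.
Adding those back, label number 52369 + 54 = 52423 at 30 labels/s is 1747 s + 13 f = 0 h 29 min 7 s frame 13, i.e. 00:29:07;13.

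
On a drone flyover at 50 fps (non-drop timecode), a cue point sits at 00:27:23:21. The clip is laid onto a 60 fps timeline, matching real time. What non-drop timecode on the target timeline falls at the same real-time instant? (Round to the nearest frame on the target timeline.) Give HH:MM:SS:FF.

Source frame index: (0×3600 + 27×60 + 23) × 50 + 21 = 82171.
Real time: 82171 / (50) = 82171/50 s.
Target frame: (82171/50) × (60) = 493026/5 ≈ 98605.200 → 98605.
At 60 labels/s: frame 98605 → 00:27:23:25.

00:27:23:25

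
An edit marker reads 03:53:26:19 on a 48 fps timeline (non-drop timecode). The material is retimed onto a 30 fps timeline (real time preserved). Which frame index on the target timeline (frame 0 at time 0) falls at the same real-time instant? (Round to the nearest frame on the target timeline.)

Source frame index: (3×3600 + 53×60 + 26) × 48 + 19 = 672307.
Real time: 672307 / (48) = 672307/48 s.
Target frame: (672307/48) × (30) = 3361535/8 ≈ 420191.875 → 420192.

frame 420192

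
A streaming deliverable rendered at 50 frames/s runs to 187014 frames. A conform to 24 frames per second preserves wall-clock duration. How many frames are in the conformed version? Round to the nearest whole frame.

89767 frames

Frames at target rate = 187014 × (24) / (50) = 2244168/25 ≈ 89766.720.
Nearest whole frame: 89767.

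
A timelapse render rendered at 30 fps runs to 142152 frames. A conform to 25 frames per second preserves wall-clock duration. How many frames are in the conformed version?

Target frames = source frames × (target rate / source rate) = 142152 × (25)/(30) = 142152 × 5/6 = 118460.

118460 frames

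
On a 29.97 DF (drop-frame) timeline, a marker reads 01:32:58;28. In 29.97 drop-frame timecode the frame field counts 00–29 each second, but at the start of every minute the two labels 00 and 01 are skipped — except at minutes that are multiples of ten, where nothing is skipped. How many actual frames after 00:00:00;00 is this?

167202

Complete 10-minute blocks: 9, each 17982 frames → 161838.
Remaining 2 whole minutes in the current block: 1800 + 1 × 1798 = 3598 frames.
Within the current minute: 58 × 30 + 28 − 2 = 1766 (labels ;00/;01 skipped at this minute). Total = 161838 + 3598 + 1766 = 167202.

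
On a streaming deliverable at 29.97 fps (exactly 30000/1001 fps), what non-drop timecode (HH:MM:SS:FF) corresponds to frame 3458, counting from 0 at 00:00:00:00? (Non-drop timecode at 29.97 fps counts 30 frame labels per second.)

00:01:55:08

3458 ÷ 30 = 115 full seconds, remainder 8 frames.
115 s = 0 h 1 min 55 s.
Timecode: 00:01:55:08.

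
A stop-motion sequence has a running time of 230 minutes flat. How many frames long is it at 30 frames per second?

230 min = 13800 s.
Frames = 13800 × 30 = 414000.

414000 frames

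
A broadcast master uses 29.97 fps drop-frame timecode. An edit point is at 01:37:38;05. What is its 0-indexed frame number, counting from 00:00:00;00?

Complete 10-minute blocks: 9, each 17982 frames → 161838.
Remaining 7 whole minutes in the current block: 1800 + 6 × 1798 = 12588 frames.
Within the current minute: 38 × 30 + 5 − 2 = 1143 (labels ;00/;01 skipped at this minute). Total = 161838 + 12588 + 1143 = 175569.

175569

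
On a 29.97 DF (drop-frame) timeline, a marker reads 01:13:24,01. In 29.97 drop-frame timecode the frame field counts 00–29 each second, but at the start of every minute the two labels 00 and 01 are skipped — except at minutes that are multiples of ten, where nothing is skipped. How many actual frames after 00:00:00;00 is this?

131989

As if non-drop at 30 labels/s: (1 × 3600 + 13 × 60 + 24) × 30 + 1 = 132121.
Minute boundaries passed: 73; those not divisible by 10: 73 − 7 = 66; dropped labels = 2 × 66 = 132.
Actual frame index = 132121 − 132 = 131989.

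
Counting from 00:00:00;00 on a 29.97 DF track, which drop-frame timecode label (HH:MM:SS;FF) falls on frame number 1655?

Ten DF minutes hold 17982 frames, so frame 1655 lies in block 0 (frames 0–17981) with 1655 frames into that block.
The block's first minute is 1800 frames and the rest 1798 each; 1655 frames reaches minute 0, so 0 × 18 + 0 × 2 = 0 labels have been skipped so far.
Adding those back, label number 1655 + 0 = 1655 at 30 labels/s is 55 s + 5 f = 0 h 0 min 55 s frame 5, i.e. 00:00:55;05.

00:00:55;05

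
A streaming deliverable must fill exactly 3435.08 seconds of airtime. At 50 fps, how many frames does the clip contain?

Frames = 3435.08 × 50 = 171754.

171754 frames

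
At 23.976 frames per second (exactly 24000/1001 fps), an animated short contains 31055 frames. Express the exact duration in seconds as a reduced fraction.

6217211/4800 seconds

Running time = 31055 ÷ (24000/1001) = 31055 × 1001/24000 = 6217211/4800 s.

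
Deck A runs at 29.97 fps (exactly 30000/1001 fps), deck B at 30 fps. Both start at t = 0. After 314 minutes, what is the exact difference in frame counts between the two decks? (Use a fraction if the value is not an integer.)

565200/1001 frames

314 min = 18840 s.
A emits 30000/1001 × 18840 = 565200000/1001 frames; B emits 30 × 18840 = 565200.
Difference = 565200/1001 frames (≈ 564.6354); B is ahead of A.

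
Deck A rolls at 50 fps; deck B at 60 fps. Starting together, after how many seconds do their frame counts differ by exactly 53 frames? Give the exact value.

5.3 seconds

The gap grows by |60 − 50| = 10 frames per second.
Time for a 53-frame gap: 53 ÷ (10) = 5.3 s.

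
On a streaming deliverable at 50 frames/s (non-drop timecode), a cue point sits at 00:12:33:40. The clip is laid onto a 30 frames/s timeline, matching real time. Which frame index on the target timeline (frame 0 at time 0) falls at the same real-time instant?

Source frame index: (0×3600 + 12×60 + 33) × 50 + 40 = 37690.
Real time: 37690 / (50) = 3769/5 s.
Target frame: (3769/5) × (30) = 22614.

frame 22614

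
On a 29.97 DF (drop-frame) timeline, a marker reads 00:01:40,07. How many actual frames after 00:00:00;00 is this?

3005

As if non-drop at 30 labels/s: (0 × 3600 + 1 × 60 + 40) × 30 + 7 = 3007.
Minute boundaries passed: 1; those not divisible by 10: 1 − 0 = 1; dropped labels = 2 × 1 = 2.
Actual frame index = 3007 − 2 = 3005.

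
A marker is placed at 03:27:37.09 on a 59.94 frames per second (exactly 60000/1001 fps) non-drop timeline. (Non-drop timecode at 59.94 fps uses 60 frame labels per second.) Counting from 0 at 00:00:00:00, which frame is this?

Total seconds to the label: (3 × 3600 + 27 × 60 + 37) = 12457.
Frame index = 12457 × 60 + 9 = 747429.

frame 747429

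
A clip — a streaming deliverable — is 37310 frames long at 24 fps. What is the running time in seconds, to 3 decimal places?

1554.583 seconds

Running time = 37310 × 1/24 = 18655/12 s ≈ 1554.583 s.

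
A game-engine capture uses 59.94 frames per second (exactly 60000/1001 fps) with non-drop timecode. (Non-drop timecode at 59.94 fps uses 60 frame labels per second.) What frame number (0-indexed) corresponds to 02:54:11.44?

627104

Total seconds to the label: (2 × 3600 + 54 × 60 + 11) = 10451.
Frame index = 10451 × 60 + 44 = 627104.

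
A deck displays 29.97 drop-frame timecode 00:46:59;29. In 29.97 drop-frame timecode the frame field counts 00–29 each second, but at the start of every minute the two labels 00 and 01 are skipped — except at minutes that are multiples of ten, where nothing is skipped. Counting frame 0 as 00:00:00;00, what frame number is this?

As if non-drop at 30 labels/s: (0 × 3600 + 46 × 60 + 59) × 30 + 29 = 84599.
Minute boundaries passed: 46; those not divisible by 10: 46 − 4 = 42; dropped labels = 2 × 42 = 84.
Actual frame index = 84599 − 84 = 84515.

84515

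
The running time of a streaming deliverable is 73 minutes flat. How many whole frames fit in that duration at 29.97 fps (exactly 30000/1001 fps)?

73 min = 4380 s.
Frames = 4380 × 30000/1001 = 131400000/1001 ≈ 131268.7313.
Complete frames: 131268.

131268 frames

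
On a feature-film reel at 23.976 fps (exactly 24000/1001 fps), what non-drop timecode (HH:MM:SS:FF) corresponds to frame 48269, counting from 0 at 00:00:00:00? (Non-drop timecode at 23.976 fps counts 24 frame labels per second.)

00:33:31:05

48269 ÷ 24 = 2011 full seconds, remainder 5 frames.
2011 s = 0 h 33 min 31 s.
Timecode: 00:33:31:05.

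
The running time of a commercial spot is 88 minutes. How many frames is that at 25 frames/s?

88 min = 5280 s.
Frames = 5280 × 25 = 132000.

132000 frames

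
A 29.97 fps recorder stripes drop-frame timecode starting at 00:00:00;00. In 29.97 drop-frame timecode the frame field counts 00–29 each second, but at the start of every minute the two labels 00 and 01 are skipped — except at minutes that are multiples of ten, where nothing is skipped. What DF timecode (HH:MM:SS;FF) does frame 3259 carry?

Ten DF minutes hold 17982 frames, so frame 3259 lies in block 0 (frames 0–17981) with 3259 frames into that block.
The block's first minute is 1800 frames and the rest 1798 each; 3259 frames reaches minute 1, so 0 × 18 + 1 × 2 = 2 labels have been skipped so far.
Adding those back, label number 3259 + 2 = 3261 at 30 labels/s is 108 s + 21 f = 0 h 1 min 48 s frame 21, i.e. 00:01:48;21.

00:01:48;21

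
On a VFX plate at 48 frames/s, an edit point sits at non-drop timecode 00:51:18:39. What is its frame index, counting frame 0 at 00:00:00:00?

Total seconds to the label: (0 × 3600 + 51 × 60 + 18) = 3078.
Frame index = 3078 × 48 + 39 = 147783.

147783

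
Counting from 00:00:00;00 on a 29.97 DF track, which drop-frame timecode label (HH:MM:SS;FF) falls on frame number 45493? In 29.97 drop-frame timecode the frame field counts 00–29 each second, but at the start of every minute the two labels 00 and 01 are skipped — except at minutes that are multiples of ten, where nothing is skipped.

00:25:17;29

Each 10-minute DF block holds 10 × 60 × 30 − 9 × 2 = 17982 frames. 45493 ÷ 17982 → 2 full blocks, remainder 9529.
Within the partial block the first minute is 1800 frames and each further minute 1798, so 5 further minute boundaries passed. Total skipped labels = 18 × 2 + 2 × 5 = 46.
Non-drop label index = 45493 + 46 = 45539; at 30 labels/s that is 00:25:17:29, i.e. DF 00:25:17;29.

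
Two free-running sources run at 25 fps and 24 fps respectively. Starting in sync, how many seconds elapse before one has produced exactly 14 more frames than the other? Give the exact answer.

14 seconds

The gap grows by |24 − 25| = 1 frame per second.
Time for a 14-frame gap: 14 ÷ (1) = 14 s.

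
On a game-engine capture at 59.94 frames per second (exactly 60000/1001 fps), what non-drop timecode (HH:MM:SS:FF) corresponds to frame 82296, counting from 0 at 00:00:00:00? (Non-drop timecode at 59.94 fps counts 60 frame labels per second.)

00:22:51:36

82296 ÷ 60 = 1371 full seconds, remainder 36 frames.
1371 s = 0 h 22 min 51 s.
Timecode: 00:22:51:36.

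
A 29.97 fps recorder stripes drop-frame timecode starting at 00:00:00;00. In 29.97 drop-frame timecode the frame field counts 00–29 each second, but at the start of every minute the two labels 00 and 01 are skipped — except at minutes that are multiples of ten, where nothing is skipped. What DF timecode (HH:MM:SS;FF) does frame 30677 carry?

Each 10-minute DF block holds 10 × 60 × 30 − 9 × 2 = 17982 frames. 30677 ÷ 17982 → 1 full block, remainder 12695.
Within the partial block the first minute is 1800 frames and each further minute 1798, so 7 further minute boundaries passed. Total skipped labels = 18 × 1 + 2 × 7 = 32.
Non-drop label index = 30677 + 32 = 30709; at 30 labels/s that is 00:17:03:19, i.e. DF 00:17:03;19.

00:17:03;19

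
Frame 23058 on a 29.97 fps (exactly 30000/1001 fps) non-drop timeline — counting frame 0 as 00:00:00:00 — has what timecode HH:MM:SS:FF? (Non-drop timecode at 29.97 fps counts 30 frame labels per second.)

23058 ÷ 30 = 768 full seconds, remainder 18 frames.
768 s = 0 h 12 min 48 s.
Timecode: 00:12:48:18.

00:12:48:18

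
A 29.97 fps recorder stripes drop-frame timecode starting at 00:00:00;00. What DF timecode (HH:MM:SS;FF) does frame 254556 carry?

Each 10-minute DF block holds 10 × 60 × 30 − 9 × 2 = 17982 frames. 254556 ÷ 17982 → 14 full blocks, remainder 2808.
Within the partial block the first minute is 1800 frames and each further minute 1798, so 1 further minute boundary passed. Total skipped labels = 18 × 14 + 2 × 1 = 254.
Non-drop label index = 254556 + 254 = 254810; at 30 labels/s that is 02:21:33:20, i.e. DF 02:21:33;20.

02:21:33;20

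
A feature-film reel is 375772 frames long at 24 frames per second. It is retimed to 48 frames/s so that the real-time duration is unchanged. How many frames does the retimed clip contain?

Target frames = source frames × (target rate / source rate) = 375772 × (48)/(24) = 375772 × 2 = 751544.

751544 frames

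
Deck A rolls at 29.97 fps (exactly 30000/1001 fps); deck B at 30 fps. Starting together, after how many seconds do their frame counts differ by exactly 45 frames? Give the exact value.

1501.5 seconds

The gap grows by |30 − 30000/1001| = 30/1001 frames per second.
Time for a 45-frame gap: 45 ÷ (30/1001) = 1501.5 s.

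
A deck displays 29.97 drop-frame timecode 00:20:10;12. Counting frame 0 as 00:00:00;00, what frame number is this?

Complete 10-minute blocks: 2, each 17982 frames → 35964.
Remaining 0 whole minutes in the current block: 0 frames.
Within the current minute: 10 × 30 + 12 = 312. Total = 35964 + 0 + 312 = 36276.

36276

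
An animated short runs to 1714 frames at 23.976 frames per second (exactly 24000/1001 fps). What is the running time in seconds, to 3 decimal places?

71.488 seconds

Running time = 1714 × 1001/24000 = 857857/12000 s ≈ 71.488 s.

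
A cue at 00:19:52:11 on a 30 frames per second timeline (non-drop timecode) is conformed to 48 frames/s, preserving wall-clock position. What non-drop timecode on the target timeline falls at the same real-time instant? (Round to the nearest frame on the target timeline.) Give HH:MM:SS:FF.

00:19:52:18

Source frame index: (0×3600 + 19×60 + 52) × 30 + 11 = 35771.
Real time: 35771 / (30) = 35771/30 s.
Target frame: (35771/30) × (48) = 286168/5 ≈ 57233.600 → 57234.
At 48 labels/s: frame 57234 → 00:19:52:18.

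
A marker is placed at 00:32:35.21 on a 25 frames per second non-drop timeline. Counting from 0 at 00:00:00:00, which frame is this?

Total seconds to the label: (0 × 3600 + 32 × 60 + 35) = 1955.
Frame index = 1955 × 25 + 21 = 48896.

frame 48896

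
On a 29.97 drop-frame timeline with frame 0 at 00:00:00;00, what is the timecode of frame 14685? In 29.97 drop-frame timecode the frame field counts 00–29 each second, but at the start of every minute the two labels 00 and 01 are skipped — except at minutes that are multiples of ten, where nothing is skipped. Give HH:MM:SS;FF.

00:08:10;01

Ten DF minutes hold 17982 frames, so frame 14685 lies in block 0 (frames 0–17981) with 14685 frames into that block.
The block's first minute is 1800 frames and the rest 1798 each; 14685 frames reaches minute 8, so 0 × 18 + 8 × 2 = 16 labels have been skipped so far.
Adding those back, label number 14685 + 16 = 14701 at 30 labels/s is 490 s + 1 f = 0 h 8 min 10 s frame 1, i.e. 00:08:10;01.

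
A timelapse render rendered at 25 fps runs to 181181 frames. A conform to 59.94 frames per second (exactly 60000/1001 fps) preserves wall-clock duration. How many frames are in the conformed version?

Target frames = source frames × (target rate / source rate) = 181181 × (60000/1001)/(25) = 181181 × 2400/1001 = 434400.

434400 frames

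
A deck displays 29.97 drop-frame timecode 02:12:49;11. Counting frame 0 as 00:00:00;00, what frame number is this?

Complete 10-minute blocks: 13, each 17982 frames → 233766.
Remaining 2 whole minutes in the current block: 1800 + 1 × 1798 = 3598 frames.
Within the current minute: 49 × 30 + 11 − 2 = 1479 (labels ;00/;01 skipped at this minute). Total = 233766 + 3598 + 1479 = 238843.

238843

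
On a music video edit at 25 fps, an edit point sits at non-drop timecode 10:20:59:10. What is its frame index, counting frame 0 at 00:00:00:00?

Total seconds to the label: (10 × 3600 + 20 × 60 + 59) = 37259.
Frame index = 37259 × 25 + 10 = 931485.

frame 931485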